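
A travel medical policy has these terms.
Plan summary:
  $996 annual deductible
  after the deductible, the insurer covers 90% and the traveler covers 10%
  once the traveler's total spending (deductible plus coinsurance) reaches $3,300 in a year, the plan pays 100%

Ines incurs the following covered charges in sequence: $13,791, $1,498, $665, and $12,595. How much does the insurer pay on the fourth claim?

$11,786.80

#1 ($13,791): $996 finishes the deductible; $12,795 goes to coinsurance; coinsurance $12,795 × 10% = $1,279.50. Traveler owes $2,275.50 (running OOP $2,275.50). Insurer: $13,791 − $2,275.50 = $11,515.50.
#2 ($1,498): deductible already satisfied, so traveler's share is 10% × $1,498 = $149.80. Cost to traveler: $149.80. OOP to date $2,425.30. Plan pays $1,498 − $149.80 = $1,348.20.
#3 ($665): 10% coinsurance on $665 = $66.50. Traveler owes $66.50 (running OOP $2,491.80). Insurer: $665 − $66.50 = $598.50.
#4 ($12,595): deductible already satisfied, so traveler's share is 10% × $12,595 = $1,259.50. Adding that to $2,491.80 gives $3,751.30, past the $3,300 cap; traveler pays only $3,300 − $2,491.80 = $808.20. Insurer: $12,595 − $808.20 = $11,786.80.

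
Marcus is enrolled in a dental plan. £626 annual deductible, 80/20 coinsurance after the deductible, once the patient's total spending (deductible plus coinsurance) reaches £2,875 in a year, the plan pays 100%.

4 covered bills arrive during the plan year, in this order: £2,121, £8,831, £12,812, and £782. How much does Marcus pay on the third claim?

#1 (£2,121): £626 to deductible, leaving £1,495; patient's 20% is £299. Cost to patient: £925. OOP to date £925.
#2 (£8,831): deductible met; 20% of £8,831 = £1,766.20. Cost to patient: £1,766.20. OOP to date £2,691.20.
#3 (£12,812): deductible met; 20% of £12,812 = £2,562.40. OOP would hit £5,253.60 > £2,875, so the cap limits the patient to £2,875 − £2,691.20 = £183.80.

£183.80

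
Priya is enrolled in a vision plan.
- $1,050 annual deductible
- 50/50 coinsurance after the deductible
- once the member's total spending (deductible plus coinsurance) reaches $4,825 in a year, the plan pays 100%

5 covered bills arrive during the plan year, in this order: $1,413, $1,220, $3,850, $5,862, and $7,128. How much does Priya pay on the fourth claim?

$1,058.50

#1 ($1,413): $1,050 finishes the deductible; $363 goes to coinsurance; coinsurance $363 × 50% = $181.50. Member owes $1,231.50 (running OOP $1,231.50).
#2 ($1,220): deductible met; 50% of $1,220 = $610. Cost to member: $610. OOP to date $1,841.50.
#3 ($3,850): 50% coinsurance on $3,850 = $1,925. Cost to member: $1,925. OOP to date $3,766.50.
#4 ($5,862): 50% coinsurance on $5,862 = $2,931. Adding that to $3,766.50 gives $6,697.50, past the $4,825 cap; member pays only $4,825 − $3,766.50 = $1,058.50.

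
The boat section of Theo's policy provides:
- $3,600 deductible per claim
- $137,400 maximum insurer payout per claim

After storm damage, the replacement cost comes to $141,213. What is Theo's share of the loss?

$3,813

After the deductible, $141,213 − $3,600 = $137,613 remains.
The $137,400 per-incident cap binds; insurer pays $137,400.
The owner bears the rest of the original loss: $141,213 − $137,400 = $3,813.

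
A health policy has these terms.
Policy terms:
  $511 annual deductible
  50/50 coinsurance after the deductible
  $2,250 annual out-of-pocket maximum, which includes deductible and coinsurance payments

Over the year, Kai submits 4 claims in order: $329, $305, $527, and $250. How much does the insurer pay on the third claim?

$263.50

Bill 1, $329: all of it applies to the deductible. Cost to patient: $329. OOP to date $329. Insurer: $329 − $329 = $0.
Bill 2, $305: $182 finishes the deductible; $123 goes to coinsurance; 50% of $123 = $61.50. Cost to patient: $243.50. OOP to date $572.50. Insurer: $305 − $243.50 = $61.50.
Bill 3, $527: deductible already satisfied, so patient's share is 50% × $527 = $263.50. Cost to patient: $263.50. OOP to date $836. Plan pays $527 − $263.50 = $263.50.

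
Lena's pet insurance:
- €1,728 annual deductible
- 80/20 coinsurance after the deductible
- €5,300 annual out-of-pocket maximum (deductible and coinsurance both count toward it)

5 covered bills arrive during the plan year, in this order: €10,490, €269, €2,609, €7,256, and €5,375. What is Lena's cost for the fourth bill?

Claim 1 (€10,490): €1,728 finishes the deductible; €8,762 goes to coinsurance; owner's 20% is €1,752.40. Owner pays €3,480.40; OOP now €3,480.40.
Claim 2 (€269): deductible met; 20% of €269 = €53.80. Owner owes €53.80 (running OOP €3,534.20).
Claim 3 (€2,609): deductible met; 20% of €2,609 = €521.80. Cost to owner: €521.80. OOP to date €4,056.
Claim 4 (€7,256): deductible already satisfied, so owner's share is 20% × €7,256 = €1,451.20. That would push OOP to €5,507.20, over the €5,300 cap, so owner pays €5,300 − €4,056 = €1,244.

€1,244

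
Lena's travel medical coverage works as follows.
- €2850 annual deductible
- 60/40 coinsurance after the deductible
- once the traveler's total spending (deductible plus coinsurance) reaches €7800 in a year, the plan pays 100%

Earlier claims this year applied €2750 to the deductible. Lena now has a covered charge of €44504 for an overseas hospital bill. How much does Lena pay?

€5050

Deductible still to meet: €2850 − €2750 = €100.
After the €100 deductible portion, €44504 − €100 = €44404 is subject to coinsurance.
Traveler's 40% share of €44404 is €17761.60.
Traveler responsibility before any cap: €100 + €17761.60 = €17861.60.
That would bring total out-of-pocket to €20611.60, past the €7800 cap. The traveler is capped at €7800 − €2750 = €5050 on this claim.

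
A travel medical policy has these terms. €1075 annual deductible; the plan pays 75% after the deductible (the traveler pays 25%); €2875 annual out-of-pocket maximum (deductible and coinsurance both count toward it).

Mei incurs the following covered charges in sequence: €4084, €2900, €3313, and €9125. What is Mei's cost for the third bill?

€322.75

Bill 1, €4084: €1075 finishes the deductible; €3009 goes to coinsurance; 25% of €3009 = €752.25. Cost to traveler: €1827.25. OOP to date €1827.25.
Bill 2, €2900: 25% coinsurance on €2900 = €725. Traveler pays €725; OOP now €2552.25.
Bill 3, €3313: deductible met; 25% of €3313 = €828.25. OOP would hit €3380.50 > €2875, so the cap limits the traveler to €2875 − €2552.25 = €322.75.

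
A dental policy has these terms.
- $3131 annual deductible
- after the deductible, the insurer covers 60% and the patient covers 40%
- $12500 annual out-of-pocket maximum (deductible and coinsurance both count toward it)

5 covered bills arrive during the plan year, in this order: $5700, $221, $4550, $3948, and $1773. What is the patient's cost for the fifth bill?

#1 ($5700): deductible takes $3131, $2569 remains; coinsurance $2569 × 40% = $1027.60. Cost to patient: $4158.60. OOP to date $4158.60.
#2 ($221): 40% coinsurance on $221 = $88.40. Patient owes $88.40 (running OOP $4247).
#3 ($4550): 40% coinsurance on $4550 = $1820. Patient owes $1820 (running OOP $6067).
#4 ($3948): 40% coinsurance on $3948 = $1579.20. Patient owes $1579.20 (running OOP $7646.20).
#5 ($1773): deductible met; 40% of $1773 = $709.20. Cost to patient: $709.20. OOP to date $8355.40.

$709.20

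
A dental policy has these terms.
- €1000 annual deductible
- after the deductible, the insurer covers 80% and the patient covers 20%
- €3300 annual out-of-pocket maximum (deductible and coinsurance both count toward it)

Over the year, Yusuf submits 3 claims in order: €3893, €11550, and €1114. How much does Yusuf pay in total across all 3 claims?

€3300

Claim 1 (€3893): €1000 finishes the deductible; €2893 goes to coinsurance; coinsurance €2893 × 20% = €578.60. Cost to patient: €1578.60. OOP to date €1578.60.
Claim 2 (€11550): deductible met; 20% of €11550 = €2310. OOP would hit €3888.60 > €3300, so the cap limits the patient to €3300 − €1578.60 = €1721.40.
Claim 3 (€1114): deductible met; 20% of €1114 = €222.80. OOP would hit €3522.80 > €3300, so the cap limits the patient to €3300 − €3300 = €0.
Summing the patient's payments: €1578.60 + €1721.40 + €0 = €3300.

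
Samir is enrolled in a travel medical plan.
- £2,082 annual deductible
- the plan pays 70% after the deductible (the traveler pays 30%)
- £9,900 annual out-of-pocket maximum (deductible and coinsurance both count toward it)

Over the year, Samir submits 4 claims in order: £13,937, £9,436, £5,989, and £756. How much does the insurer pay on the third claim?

Claim 1 (£13,937): £2,082 finishes the deductible; £11,855 goes to coinsurance; 30% of £11,855 = £3,556.50. Traveler pays £5,638.50; OOP now £5,638.50. Insurer: £13,937 − £5,638.50 = £8,298.50.
Claim 2 (£9,436): deductible met; 30% of £9,436 = £2,830.80. Traveler owes £2,830.80 (running OOP £8,469.30). Plan pays £9,436 − £2,830.80 = £6,605.20.
Claim 3 (£5,989): deductible already satisfied, so traveler's share is 30% × £5,989 = £1,796.70. That would push OOP to £10,266, over the £9,900 cap, so traveler pays £9,900 − £8,469.30 = £1,430.70. Insurer: £5,989 − £1,430.70 = £4,558.30.

£4,558.30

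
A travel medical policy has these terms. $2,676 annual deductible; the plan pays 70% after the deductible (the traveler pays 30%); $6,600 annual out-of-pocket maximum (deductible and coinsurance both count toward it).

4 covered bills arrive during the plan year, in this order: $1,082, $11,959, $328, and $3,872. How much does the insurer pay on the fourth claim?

$3,155.90

Bill 1, $1,082: all of it applies to the deductible. Traveler pays $1,082; OOP now $1,082. Insurer: $1,082 − $1,082 = $0.
Bill 2, $11,959: $1,594 finishes the deductible; $10,365 goes to coinsurance; coinsurance $10,365 × 30% = $3,109.50. Traveler pays $4,703.50; OOP now $5,785.50. Insurer: $11,959 − $4,703.50 = $7,255.50.
Bill 3, $328: deductible met; 30% of $328 = $98.40. Cost to traveler: $98.40. OOP to date $5,883.90. Insurer: $328 − $98.40 = $229.60.
Bill 4, $3,872: 30% coinsurance on $3,872 = $1,161.60. OOP would hit $7,045.50 > $6,600, so the cap limits the traveler to $6,600 − $5,883.90 = $716.10. Plan pays $3,872 − $716.10 = $3,155.90.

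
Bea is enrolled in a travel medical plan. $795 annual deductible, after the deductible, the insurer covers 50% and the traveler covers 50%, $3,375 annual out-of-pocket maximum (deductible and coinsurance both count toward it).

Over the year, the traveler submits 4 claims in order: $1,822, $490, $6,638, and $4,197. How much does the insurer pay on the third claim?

Claim 1 — $1,822: deductible takes $795, $1,027 remains; coinsurance $1,027 × 50% = $513.50. Traveler owes $1,308.50 (running OOP $1,308.50). Insurer: $1,822 − $1,308.50 = $513.50.
Claim 2 — $490: deductible met; 50% of $490 = $245. Cost to traveler: $245. OOP to date $1,553.50. Plan pays $490 − $245 = $245.
Claim 3 — $6,638: 50% coinsurance on $6,638 = $3,319. Adding that to $1,553.50 gives $4,872.50, past the $3,375 cap; traveler pays only $3,375 − $1,553.50 = $1,821.50. Insurer: $6,638 − $1,821.50 = $4,816.50.

$4,816.50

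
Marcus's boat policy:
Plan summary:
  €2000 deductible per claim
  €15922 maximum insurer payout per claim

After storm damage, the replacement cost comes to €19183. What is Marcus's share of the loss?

Subtract the deductible: €19183 − €2000 = €17183.
€17183 exceeds the €15922 limit, so the insurer pays the limit: €15922.
Out of pocket: €19183 − €15922 = €3261.

€3261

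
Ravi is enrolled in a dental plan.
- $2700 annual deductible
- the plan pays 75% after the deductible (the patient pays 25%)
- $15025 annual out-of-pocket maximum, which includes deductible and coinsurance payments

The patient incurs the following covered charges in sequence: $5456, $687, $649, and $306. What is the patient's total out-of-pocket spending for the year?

$3799.50

#1 ($5456): $2700 finishes the deductible; $2756 goes to coinsurance; coinsurance $2756 × 25% = $689. Cost to patient: $3389. OOP to date $3389.
#2 ($687): 25% coinsurance on $687 = $171.75. Patient pays $171.75; OOP now $3560.75.
#3 ($649): 25% coinsurance on $649 = $162.25. Cost to patient: $162.25. OOP to date $3723.
#4 ($306): deductible already satisfied, so patient's share is 25% × $306 = $76.50. Patient owes $76.50 (running OOP $3799.50).
Total paid by the patient: $3389 + $171.75 + $162.25 + $76.50 = $3799.50.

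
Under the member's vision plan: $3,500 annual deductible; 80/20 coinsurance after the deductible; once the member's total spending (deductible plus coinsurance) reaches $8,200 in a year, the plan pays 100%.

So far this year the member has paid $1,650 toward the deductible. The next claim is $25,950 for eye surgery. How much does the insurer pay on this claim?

$19,400

Deductible still to meet: $3,500 − $1,650 = $1,850.
The remaining $24,100 (= $25,950 − $1,850) moves to coinsurance.
Member's 20% share of $24,100 is $4,820.
Member responsibility before any cap: $1,850 + $4,820 = $6,670.
That would bring total out-of-pocket to $8,320, past the $8,200 cap. The member is capped at $8,200 − $1,650 = $6,550 on this claim.
The plan picks up $25,950 − $6,550 = $19,400.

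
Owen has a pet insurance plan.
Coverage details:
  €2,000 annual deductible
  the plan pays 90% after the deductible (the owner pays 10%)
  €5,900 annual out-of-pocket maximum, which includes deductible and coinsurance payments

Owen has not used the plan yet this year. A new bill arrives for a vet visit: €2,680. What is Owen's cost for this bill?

The full €2,000 deductible is still open; €2,000 of this bill applies to it.
That leaves €2,680 − €2,000 = €680 for coinsurance.
10% of €680 = €68 falls to the owner.
Owner responsibility before any cap: €2,000 + €68 = €2,068.
Total out-of-pocket so far would be €0 + €2,068 = €2,068, below the €5,900 cap — no reduction.

€2,068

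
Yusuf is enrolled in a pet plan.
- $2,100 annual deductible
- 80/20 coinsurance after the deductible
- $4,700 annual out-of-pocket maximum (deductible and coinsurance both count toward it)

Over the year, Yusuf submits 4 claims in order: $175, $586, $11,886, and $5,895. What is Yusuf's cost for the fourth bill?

Claim 1 — $175: entire amount goes to the deductible. Owner owes $175 (running OOP $175).
Claim 2 — $586: entire amount goes to the deductible. Owner owes $586 (running OOP $761).
Claim 3 — $11,886: deductible takes $1,339, $10,547 remains; 20% of $10,547 = $2,109.40. Owner pays $3,448.40; OOP now $4,209.40.
Claim 4 — $5,895: deductible already satisfied, so owner's share is 20% × $5,895 = $1,179. Adding that to $4,209.40 gives $5,388.40, past the $4,700 cap; owner pays only $4,700 − $4,209.40 = $490.60.

$490.60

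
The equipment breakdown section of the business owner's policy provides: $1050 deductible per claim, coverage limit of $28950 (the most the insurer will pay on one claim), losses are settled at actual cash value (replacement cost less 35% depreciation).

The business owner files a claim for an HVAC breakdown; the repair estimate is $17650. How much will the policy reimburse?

$10422.50

Actual cash value after 35% depreciation: $17650 × 65% = $11472.50.
Less the $1050 deductible: $11472.50 − $1050 = $10422.50.
That's under the $28950 cap, so the insurer reimburses the full $10422.50.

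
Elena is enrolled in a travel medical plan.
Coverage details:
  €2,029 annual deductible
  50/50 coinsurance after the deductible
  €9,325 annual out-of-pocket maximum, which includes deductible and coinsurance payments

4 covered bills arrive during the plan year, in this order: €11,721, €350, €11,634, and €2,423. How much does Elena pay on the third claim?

#1 (€11,721): €2,029 finishes the deductible; €9,692 goes to coinsurance; traveler's 50% is €4,846. Traveler owes €6,875 (running OOP €6,875).
#2 (€350): 50% coinsurance on €350 = €175. Cost to traveler: €175. OOP to date €7,050.
#3 (€11,634): deductible already satisfied, so traveler's share is 50% × €11,634 = €5,817. Adding that to €7,050 gives €12,867, past the €9,325 cap; traveler pays only €9,325 − €7,050 = €2,275.

€2,275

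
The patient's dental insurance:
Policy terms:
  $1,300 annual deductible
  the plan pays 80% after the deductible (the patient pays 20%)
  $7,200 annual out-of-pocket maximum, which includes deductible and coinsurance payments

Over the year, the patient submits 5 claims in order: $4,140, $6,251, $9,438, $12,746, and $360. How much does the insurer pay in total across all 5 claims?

Bill 1, $4,140: $1,300 to deductible, leaving $2,840; coinsurance $2,840 × 20% = $568. Patient pays $1,868; OOP now $1,868. Insurer: $4,140 − $1,868 = $2,272.
Bill 2, $6,251: 20% coinsurance on $6,251 = $1,250.20. Patient pays $1,250.20; OOP now $3,118.20. Plan pays $6,251 − $1,250.20 = $5,000.80.
Bill 3, $9,438: 20% coinsurance on $9,438 = $1,887.60. Patient pays $1,887.60; OOP now $5,005.80. Insurer: $9,438 − $1,887.60 = $7,550.40.
Bill 4, $12,746: 20% coinsurance on $12,746 = $2,549.20. That would push OOP to $7,555, over the $7,200 cap, so patient pays $7,200 − $5,005.80 = $2,194.20. Insurer: $12,746 − $2,194.20 = $10,551.80.
Bill 5, $360: 20% coinsurance on $360 = $72. Adding that to $7,200 gives $7,272, past the $7,200 cap; patient pays only $7,200 − $7,200 = $0. Insurer: $360 − $0 = $360.
Insurer total: $2,272 + $5,000.80 + $7,550.40 + $10,551.80 + $360 = $25,735.

$25,735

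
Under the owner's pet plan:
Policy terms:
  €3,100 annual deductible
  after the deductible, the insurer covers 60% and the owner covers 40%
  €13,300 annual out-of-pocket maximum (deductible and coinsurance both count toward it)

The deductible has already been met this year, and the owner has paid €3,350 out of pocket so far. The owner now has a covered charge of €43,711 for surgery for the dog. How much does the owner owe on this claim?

The deductible is already satisfied, so the full bill goes to coinsurance.
Coinsurance: €43,711 × 40% = €17,484.40.
Year-to-date out-of-pocket would reach €3,350 + €17,484.40 = €20,834.40, above the €13,300 maximum, so the owner pays only €13,300 − €3,350 = €9,950.

€9,950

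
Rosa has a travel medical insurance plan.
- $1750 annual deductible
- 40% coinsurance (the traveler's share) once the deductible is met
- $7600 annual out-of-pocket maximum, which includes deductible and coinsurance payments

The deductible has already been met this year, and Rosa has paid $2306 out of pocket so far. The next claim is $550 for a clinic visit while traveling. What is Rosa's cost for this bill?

$220

With the deductible met, the entire $550 is subject to coinsurance.
Coinsurance: $550 × 40% = $220.
Year-to-date out-of-pocket becomes $2306 + $220 = $2526, still under the $7600 maximum, so no cap applies.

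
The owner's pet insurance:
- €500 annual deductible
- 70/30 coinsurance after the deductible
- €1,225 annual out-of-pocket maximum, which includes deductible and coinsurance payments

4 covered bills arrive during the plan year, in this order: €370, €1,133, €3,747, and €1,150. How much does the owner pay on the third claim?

€424.10

Bill 1, €370: all of it applies to the deductible. Owner owes €370 (running OOP €370).
Bill 2, €1,133: €130 to deductible, leaving €1,003; owner's 30% is €300.90. Cost to owner: €430.90. OOP to date €800.90.
Bill 3, €3,747: deductible met; 30% of €3,747 = €1,124.10. OOP would hit €1,925 > €1,225, so the cap limits the owner to €1,225 − €800.90 = €424.10.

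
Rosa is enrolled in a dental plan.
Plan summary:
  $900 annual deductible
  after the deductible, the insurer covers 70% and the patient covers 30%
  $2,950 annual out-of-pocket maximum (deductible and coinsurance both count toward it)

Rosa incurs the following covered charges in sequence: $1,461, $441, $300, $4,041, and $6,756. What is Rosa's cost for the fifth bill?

Bill 1, $1,461: $900 to deductible, leaving $561; 30% of $561 = $168.30. Patient owes $1,068.30 (running OOP $1,068.30).
Bill 2, $441: 30% coinsurance on $441 = $132.30. Patient owes $132.30 (running OOP $1,200.60).
Bill 3, $300: 30% coinsurance on $300 = $90. Cost to patient: $90. OOP to date $1,290.60.
Bill 4, $4,041: deductible met; 30% of $4,041 = $1,212.30. Cost to patient: $1,212.30. OOP to date $2,502.90.
Bill 5, $6,756: deductible already satisfied, so patient's share is 30% × $6,756 = $2,026.80. OOP would hit $4,529.70 > $2,950, so the cap limits the patient to $2,950 − $2,502.90 = $447.10.

$447.10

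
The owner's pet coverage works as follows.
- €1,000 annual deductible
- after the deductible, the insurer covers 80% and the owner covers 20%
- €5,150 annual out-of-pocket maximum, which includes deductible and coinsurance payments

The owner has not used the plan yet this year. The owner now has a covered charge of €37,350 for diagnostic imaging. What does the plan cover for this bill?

Deductible not yet touched, so the first €1,000 of the bill goes to the deductible.
After the €1,000 deductible portion, €37,350 − €1,000 = €36,350 is subject to coinsurance.
Owner's 20% share of €36,350 is €7,270.
So the owner owes €1,000 + €7,270 = €8,270 before any cap.
Adding €8,270 to the €0 already spent would give €8,270, which exceeds the €5,150 cap; the owner pays just €5,150 − €0 = €5,150.
Insurer pays the balance: €37,350 − €5,150 = €32,200.

€32,200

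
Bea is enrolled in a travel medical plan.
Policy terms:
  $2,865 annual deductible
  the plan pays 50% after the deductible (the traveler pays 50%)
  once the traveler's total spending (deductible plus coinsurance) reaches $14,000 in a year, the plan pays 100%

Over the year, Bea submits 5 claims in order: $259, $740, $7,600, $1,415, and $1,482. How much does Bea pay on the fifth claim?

#1 ($259): fully absorbed by the deductible. Traveler pays $259; OOP now $259.
#2 ($740): entire amount goes to the deductible. Cost to traveler: $740. OOP to date $999.
#3 ($7,600): $1,866 to deductible, leaving $5,734; traveler's 50% is $2,867. Traveler owes $4,733 (running OOP $5,732).
#4 ($1,415): deductible already satisfied, so traveler's share is 50% × $1,415 = $707.50. Traveler pays $707.50; OOP now $6,439.50.
#5 ($1,482): deductible already satisfied, so traveler's share is 50% × $1,482 = $741. Cost to traveler: $741. OOP to date $7,180.50.

$741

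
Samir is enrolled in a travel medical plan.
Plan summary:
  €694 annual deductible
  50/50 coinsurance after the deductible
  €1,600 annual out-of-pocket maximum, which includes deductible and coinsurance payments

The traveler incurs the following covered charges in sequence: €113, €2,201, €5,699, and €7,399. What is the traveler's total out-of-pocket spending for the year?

Claim 1 — €113: entire amount goes to the deductible. Traveler pays €113; OOP now €113.
Claim 2 — €2,201: deductible takes €581, €1,620 remains; 50% of €1,620 = €810. Traveler owes €1,391 (running OOP €1,504).
Claim 3 — €5,699: deductible already satisfied, so traveler's share is 50% × €5,699 = €2,849.50. That would push OOP to €4,353.50, over the €1,600 cap, so traveler pays €1,600 − €1,504 = €96.
Claim 4 — €7,399: deductible met; 50% of €7,399 = €3,699.50. Adding that to €1,600 gives €5,299.50, past the €1,600 cap; traveler pays only €1,600 − €1,600 = €0.
Total paid by the traveler: €113 + €1,391 + €96 + €0 = €1,600.

€1,600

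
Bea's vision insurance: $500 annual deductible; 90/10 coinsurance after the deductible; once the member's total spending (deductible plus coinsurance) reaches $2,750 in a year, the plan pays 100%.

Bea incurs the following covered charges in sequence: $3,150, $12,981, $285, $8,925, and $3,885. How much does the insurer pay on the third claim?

Claim 1 ($3,150): $500 finishes the deductible; $2,650 goes to coinsurance; 10% of $2,650 = $265. Member owes $765 (running OOP $765). Plan pays $3,150 − $765 = $2,385.
Claim 2 ($12,981): deductible already satisfied, so member's share is 10% × $12,981 = $1,298.10. Cost to member: $1,298.10. OOP to date $2,063.10. Plan pays $12,981 − $1,298.10 = $11,682.90.
Claim 3 ($285): 10% coinsurance on $285 = $28.50. Member pays $28.50; OOP now $2,091.60. Insurer: $285 − $28.50 = $256.50.

$256.50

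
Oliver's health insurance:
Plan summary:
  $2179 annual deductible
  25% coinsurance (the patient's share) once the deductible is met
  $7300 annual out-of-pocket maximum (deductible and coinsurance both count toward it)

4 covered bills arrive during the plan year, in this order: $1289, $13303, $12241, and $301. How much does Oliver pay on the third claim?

Claim 1 ($1289): entire amount goes to the deductible. Patient pays $1289; OOP now $1289.
Claim 2 ($13303): $890 finishes the deductible; $12413 goes to coinsurance; coinsurance $12413 × 25% = $3103.25. Cost to patient: $3993.25. OOP to date $5282.25.
Claim 3 ($12241): deductible already satisfied, so patient's share is 25% × $12241 = $3060.25. That would push OOP to $8342.50, over the $7300 cap, so patient pays $7300 − $5282.25 = $2017.75.

$2017.75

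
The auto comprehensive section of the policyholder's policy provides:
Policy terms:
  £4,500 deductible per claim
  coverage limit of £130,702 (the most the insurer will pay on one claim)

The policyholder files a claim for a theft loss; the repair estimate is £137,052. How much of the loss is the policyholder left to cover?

£6,350

After the deductible, £137,052 − £4,500 = £132,552 remains.
£132,552 exceeds the £130,702 limit, so the insurer pays the limit: £130,702.
Out of pocket: £137,052 − £130,702 = £6,350.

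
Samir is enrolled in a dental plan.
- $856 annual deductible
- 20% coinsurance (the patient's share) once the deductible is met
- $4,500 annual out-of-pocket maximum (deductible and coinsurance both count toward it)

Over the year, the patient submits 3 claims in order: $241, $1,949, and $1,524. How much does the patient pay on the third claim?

$304.80

Bill 1, $241: all of it applies to the deductible. Patient owes $241 (running OOP $241).
Bill 2, $1,949: $615 finishes the deductible; $1,334 goes to coinsurance; 20% of $1,334 = $266.80. Patient pays $881.80; OOP now $1,122.80.
Bill 3, $1,524: deductible met; 20% of $1,524 = $304.80. Patient pays $304.80; OOP now $1,427.60.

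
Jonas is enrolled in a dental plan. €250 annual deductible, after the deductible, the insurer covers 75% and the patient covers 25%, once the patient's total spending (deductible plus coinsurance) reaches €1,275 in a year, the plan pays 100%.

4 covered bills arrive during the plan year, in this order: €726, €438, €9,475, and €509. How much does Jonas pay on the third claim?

€796.50

#1 (€726): €250 finishes the deductible; €476 goes to coinsurance; coinsurance €476 × 25% = €119. Patient owes €369 (running OOP €369).
#2 (€438): 25% coinsurance on €438 = €109.50. Cost to patient: €109.50. OOP to date €478.50.
#3 (€9,475): deductible already satisfied, so patient's share is 25% × €9,475 = €2,368.75. That would push OOP to €2,847.25, over the €1,275 cap, so patient pays €1,275 − €478.50 = €796.50.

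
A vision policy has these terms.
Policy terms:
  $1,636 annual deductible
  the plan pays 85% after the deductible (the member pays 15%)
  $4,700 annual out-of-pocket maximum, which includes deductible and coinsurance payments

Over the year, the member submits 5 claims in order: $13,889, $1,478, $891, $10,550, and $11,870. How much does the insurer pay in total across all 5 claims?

$33,978

Claim 1 — $13,889: deductible takes $1,636, $12,253 remains; member's 15% is $1,837.95. Member pays $3,473.95; OOP now $3,473.95. Plan pays $13,889 − $3,473.95 = $10,415.05.
Claim 2 — $1,478: 15% coinsurance on $1,478 = $221.70. Member pays $221.70; OOP now $3,695.65. Plan pays $1,478 − $221.70 = $1,256.30.
Claim 3 — $891: 15% coinsurance on $891 = $133.65. Member pays $133.65; OOP now $3,829.30. Insurer: $891 − $133.65 = $757.35.
Claim 4 — $10,550: deductible already satisfied, so member's share is 15% × $10,550 = $1,582.50. Adding that to $3,829.30 gives $5,411.80, past the $4,700 cap; member pays only $4,700 − $3,829.30 = $870.70. Insurer: $10,550 − $870.70 = $9,679.30.
Claim 5 — $11,870: deductible met; 15% of $11,870 = $1,780.50. Adding that to $4,700 gives $6,480.50, past the $4,700 cap; member pays only $4,700 − $4,700 = $0. Plan pays $11,870 − $0 = $11,870.
Insurer total = bills − member's total = $38,678 − $4,700 = $33,978.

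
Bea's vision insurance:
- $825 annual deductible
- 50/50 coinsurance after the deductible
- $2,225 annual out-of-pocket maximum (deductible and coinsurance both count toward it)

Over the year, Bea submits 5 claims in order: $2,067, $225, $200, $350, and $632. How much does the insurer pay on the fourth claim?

$175

Bill 1, $2,067: deductible takes $825, $1,242 remains; 50% of $1,242 = $621. Member pays $1,446; OOP now $1,446. Plan pays $2,067 − $1,446 = $621.
Bill 2, $225: deductible met; 50% of $225 = $112.50. Member owes $112.50 (running OOP $1,558.50). Plan pays $225 − $112.50 = $112.50.
Bill 3, $200: 50% coinsurance on $200 = $100. Member owes $100 (running OOP $1,658.50). Insurer: $200 − $100 = $100.
Bill 4, $350: deductible already satisfied, so member's share is 50% × $350 = $175. Cost to member: $175. OOP to date $1,833.50. Insurer: $350 − $175 = $175.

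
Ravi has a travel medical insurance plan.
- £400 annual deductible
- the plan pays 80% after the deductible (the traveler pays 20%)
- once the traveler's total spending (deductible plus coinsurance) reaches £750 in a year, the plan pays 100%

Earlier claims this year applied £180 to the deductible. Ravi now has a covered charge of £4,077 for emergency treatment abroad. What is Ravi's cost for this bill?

£570

Deductible still to meet: £400 − £180 = £220.
The remaining £3,857 (= £4,077 − £220) moves to coinsurance.
Traveler's 20% share of £3,857 is £771.40.
So the traveler owes £220 + £771.40 = £991.40 before any cap.
Adding £991.40 to the £180 already spent would give £1,171.40, which exceeds the £750 cap; the traveler pays just £750 − £180 = £570.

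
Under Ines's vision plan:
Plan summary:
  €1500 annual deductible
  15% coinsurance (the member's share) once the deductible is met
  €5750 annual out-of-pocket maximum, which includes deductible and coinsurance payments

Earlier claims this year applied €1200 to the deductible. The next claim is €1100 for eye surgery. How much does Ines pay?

€1200 of the €1500 deductible is already met, leaving €300.
The remaining €800 (= €1100 − €300) moves to coinsurance.
Coinsurance: €800 × 15% = €120.
So the member owes €300 + €120 = €420 before any cap.
Year-to-date out-of-pocket becomes €1200 + €420 = €1620, still under the €5750 maximum, so no cap applies.

€420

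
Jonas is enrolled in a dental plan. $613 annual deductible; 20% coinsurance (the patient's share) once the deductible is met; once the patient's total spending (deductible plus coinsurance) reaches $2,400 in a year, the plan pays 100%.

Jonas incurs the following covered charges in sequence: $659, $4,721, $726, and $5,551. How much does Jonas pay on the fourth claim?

Bill 1, $659: deductible takes $613, $46 remains; coinsurance $46 × 20% = $9.20. Patient owes $622.20 (running OOP $622.20).
Bill 2, $4,721: 20% coinsurance on $4,721 = $944.20. Cost to patient: $944.20. OOP to date $1,566.40.
Bill 3, $726: 20% coinsurance on $726 = $145.20. Cost to patient: $145.20. OOP to date $1,711.60.
Bill 4, $5,551: deductible already satisfied, so patient's share is 20% × $5,551 = $1,110.20. OOP would hit $2,821.80 > $2,400, so the cap limits the patient to $2,400 − $1,711.60 = $688.40.

$688.40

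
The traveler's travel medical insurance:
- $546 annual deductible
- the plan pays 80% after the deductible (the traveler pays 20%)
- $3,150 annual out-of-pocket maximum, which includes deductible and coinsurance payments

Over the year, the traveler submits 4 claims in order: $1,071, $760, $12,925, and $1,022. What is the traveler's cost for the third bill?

#1 ($1,071): $546 to deductible, leaving $525; coinsurance $525 × 20% = $105. Cost to traveler: $651. OOP to date $651.
#2 ($760): deductible met; 20% of $760 = $152. Cost to traveler: $152. OOP to date $803.
#3 ($12,925): deductible already satisfied, so traveler's share is 20% × $12,925 = $2,585. That would push OOP to $3,388, over the $3,150 cap, so traveler pays $3,150 − $803 = $2,347.

$2,347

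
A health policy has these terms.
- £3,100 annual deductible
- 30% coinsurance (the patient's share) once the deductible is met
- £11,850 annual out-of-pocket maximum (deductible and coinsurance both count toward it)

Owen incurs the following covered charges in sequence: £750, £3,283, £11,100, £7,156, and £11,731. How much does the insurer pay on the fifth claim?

Claim 1 (£750): fully absorbed by the deductible. Cost to patient: £750. OOP to date £750. Insurer: £750 − £750 = £0.
Claim 2 (£3,283): £2,350 finishes the deductible; £933 goes to coinsurance; coinsurance £933 × 30% = £279.90. Patient pays £2,629.90; OOP now £3,379.90. Insurer: £3,283 − £2,629.90 = £653.10.
Claim 3 (£11,100): deductible already satisfied, so patient's share is 30% × £11,100 = £3,330. Patient owes £3,330 (running OOP £6,709.90). Plan pays £11,100 − £3,330 = £7,770.
Claim 4 (£7,156): deductible already satisfied, so patient's share is 30% × £7,156 = £2,146.80. Cost to patient: £2,146.80. OOP to date £8,856.70. Insurer: £7,156 − £2,146.80 = £5,009.20.
Claim 5 (£11,731): deductible met; 30% of £11,731 = £3,519.30. Adding that to £8,856.70 gives £12,376, past the £11,850 cap; patient pays only £11,850 − £8,856.70 = £2,993.30. Insurer: £11,731 − £2,993.30 = £8,737.70.

£8,737.70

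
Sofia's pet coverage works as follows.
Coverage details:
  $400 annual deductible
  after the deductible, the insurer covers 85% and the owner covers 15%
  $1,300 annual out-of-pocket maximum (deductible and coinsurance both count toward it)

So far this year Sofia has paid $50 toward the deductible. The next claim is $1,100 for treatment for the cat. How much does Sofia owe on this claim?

Deductible still to meet: $400 − $50 = $350.
That leaves $1,100 − $350 = $750 for coinsurance.
Coinsurance: $750 × 15% = $112.50.
That puts the owner's cost at $350 + $112.50 = $462.50 before any cap.
Cumulative spending $50 + $462.50 = $512.50 stays under the $1,300 maximum.

$462.50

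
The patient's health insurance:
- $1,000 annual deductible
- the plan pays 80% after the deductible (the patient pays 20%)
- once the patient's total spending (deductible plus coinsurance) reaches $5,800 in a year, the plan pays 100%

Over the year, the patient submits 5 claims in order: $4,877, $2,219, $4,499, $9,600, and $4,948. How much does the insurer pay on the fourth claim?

Claim 1 — $4,877: $1,000 to deductible, leaving $3,877; 20% of $3,877 = $775.40. Cost to patient: $1,775.40. OOP to date $1,775.40. Insurer: $4,877 − $1,775.40 = $3,101.60.
Claim 2 — $2,219: 20% coinsurance on $2,219 = $443.80. Patient owes $443.80 (running OOP $2,219.20). Plan pays $2,219 − $443.80 = $1,775.20.
Claim 3 — $4,499: 20% coinsurance on $4,499 = $899.80. Patient owes $899.80 (running OOP $3,119). Insurer: $4,499 − $899.80 = $3,599.20.
Claim 4 — $9,600: deductible already satisfied, so patient's share is 20% × $9,600 = $1,920. Patient pays $1,920; OOP now $5,039. Plan pays $9,600 − $1,920 = $7,680.

$7,680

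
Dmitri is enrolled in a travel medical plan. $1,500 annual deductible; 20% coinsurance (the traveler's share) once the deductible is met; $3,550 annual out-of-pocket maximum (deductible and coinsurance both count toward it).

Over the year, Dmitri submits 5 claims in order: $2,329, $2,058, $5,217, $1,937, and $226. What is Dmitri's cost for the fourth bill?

$387.40

#1 ($2,329): $1,500 to deductible, leaving $829; 20% of $829 = $165.80. Traveler pays $1,665.80; OOP now $1,665.80.
#2 ($2,058): deductible already satisfied, so traveler's share is 20% × $2,058 = $411.60. Cost to traveler: $411.60. OOP to date $2,077.40.
#3 ($5,217): deductible met; 20% of $5,217 = $1,043.40. Traveler pays $1,043.40; OOP now $3,120.80.
#4 ($1,937): deductible already satisfied, so traveler's share is 20% × $1,937 = $387.40. Cost to traveler: $387.40. OOP to date $3,508.20.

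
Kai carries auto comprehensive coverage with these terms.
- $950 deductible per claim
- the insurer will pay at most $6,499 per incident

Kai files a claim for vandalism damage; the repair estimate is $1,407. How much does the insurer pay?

After the deductible, $1,407 − $950 = $457 remains.
$457 is within the $6,499 limit, so the insurer pays $457.

$457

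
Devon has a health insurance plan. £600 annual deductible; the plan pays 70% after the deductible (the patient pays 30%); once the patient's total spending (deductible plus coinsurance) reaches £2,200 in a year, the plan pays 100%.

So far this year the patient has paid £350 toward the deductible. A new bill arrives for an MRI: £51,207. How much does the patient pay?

£1,850

£350 of the £600 deductible is already met, leaving £250.
That leaves £51,207 − £250 = £50,957 for coinsurance.
30% of £50,957 = £15,287.10 falls to the patient.
So the patient owes £250 + £15,287.10 = £15,537.10 before any cap.
Year-to-date out-of-pocket would reach £350 + £15,537.10 = £15,887.10, above the £2,200 maximum, so the patient pays only £2,200 − £350 = £1,850.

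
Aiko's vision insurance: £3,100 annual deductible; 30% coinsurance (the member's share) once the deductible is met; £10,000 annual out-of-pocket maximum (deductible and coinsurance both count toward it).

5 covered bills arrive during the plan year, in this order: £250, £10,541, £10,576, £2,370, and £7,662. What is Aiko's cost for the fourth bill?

£711

#1 (£250): entire amount goes to the deductible. Member pays £250; OOP now £250.
#2 (£10,541): deductible takes £2,850, £7,691 remains; 30% of £7,691 = £2,307.30. Cost to member: £5,157.30. OOP to date £5,407.30.
#3 (£10,576): deductible already satisfied, so member's share is 30% × £10,576 = £3,172.80. Cost to member: £3,172.80. OOP to date £8,580.10.
#4 (£2,370): deductible already satisfied, so member's share is 30% × £2,370 = £711. Member pays £711; OOP now £9,291.10.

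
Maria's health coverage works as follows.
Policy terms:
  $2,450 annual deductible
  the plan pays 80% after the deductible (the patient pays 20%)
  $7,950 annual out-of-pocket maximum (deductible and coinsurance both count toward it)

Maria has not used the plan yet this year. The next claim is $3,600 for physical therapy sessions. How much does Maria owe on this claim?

The full $2,450 deductible is still open; $2,450 of this bill applies to it.
That leaves $3,600 − $2,450 = $1,150 for coinsurance.
20% of $1,150 = $230 falls to the patient.
Patient responsibility before any cap: $2,450 + $230 = $2,680.
Year-to-date out-of-pocket becomes $0 + $2,680 = $2,680, still under the $7,950 maximum, so no cap applies.

$2,680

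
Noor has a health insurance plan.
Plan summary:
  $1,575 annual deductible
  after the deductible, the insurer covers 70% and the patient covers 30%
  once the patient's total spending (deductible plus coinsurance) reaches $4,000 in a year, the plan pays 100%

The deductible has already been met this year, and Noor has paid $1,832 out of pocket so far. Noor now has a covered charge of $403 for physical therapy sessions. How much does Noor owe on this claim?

With the deductible met, the entire $403 is subject to coinsurance.
30% of $403 = $120.90 falls to the patient.
Cumulative spending $1,832 + $120.90 = $1,952.90 stays under the $4,000 maximum.

$120.90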